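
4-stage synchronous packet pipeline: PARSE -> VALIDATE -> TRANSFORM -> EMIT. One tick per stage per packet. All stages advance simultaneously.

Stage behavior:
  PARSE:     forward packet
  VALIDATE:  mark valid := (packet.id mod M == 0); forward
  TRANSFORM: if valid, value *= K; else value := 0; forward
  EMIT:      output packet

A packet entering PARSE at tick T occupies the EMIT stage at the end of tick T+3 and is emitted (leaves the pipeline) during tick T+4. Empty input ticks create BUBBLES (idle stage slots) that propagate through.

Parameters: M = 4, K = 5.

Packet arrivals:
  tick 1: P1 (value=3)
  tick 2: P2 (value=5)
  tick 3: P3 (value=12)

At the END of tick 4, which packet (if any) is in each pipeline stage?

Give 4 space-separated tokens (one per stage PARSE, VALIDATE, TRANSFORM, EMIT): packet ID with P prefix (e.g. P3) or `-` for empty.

Answer: - P3 P2 P1

Derivation:
Tick 1: [PARSE:P1(v=3,ok=F), VALIDATE:-, TRANSFORM:-, EMIT:-] out:-; in:P1
Tick 2: [PARSE:P2(v=5,ok=F), VALIDATE:P1(v=3,ok=F), TRANSFORM:-, EMIT:-] out:-; in:P2
Tick 3: [PARSE:P3(v=12,ok=F), VALIDATE:P2(v=5,ok=F), TRANSFORM:P1(v=0,ok=F), EMIT:-] out:-; in:P3
Tick 4: [PARSE:-, VALIDATE:P3(v=12,ok=F), TRANSFORM:P2(v=0,ok=F), EMIT:P1(v=0,ok=F)] out:-; in:-
At end of tick 4: ['-', 'P3', 'P2', 'P1']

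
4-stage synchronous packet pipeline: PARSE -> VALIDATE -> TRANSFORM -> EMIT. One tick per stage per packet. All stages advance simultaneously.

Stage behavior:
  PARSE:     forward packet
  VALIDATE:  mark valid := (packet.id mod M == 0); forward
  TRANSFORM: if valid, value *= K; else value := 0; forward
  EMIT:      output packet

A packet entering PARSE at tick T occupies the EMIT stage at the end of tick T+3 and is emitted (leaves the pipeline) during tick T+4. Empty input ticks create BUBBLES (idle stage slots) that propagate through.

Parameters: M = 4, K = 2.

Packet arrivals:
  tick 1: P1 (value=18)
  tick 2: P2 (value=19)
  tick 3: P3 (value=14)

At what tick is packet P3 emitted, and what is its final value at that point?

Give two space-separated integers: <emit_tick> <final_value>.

Tick 1: [PARSE:P1(v=18,ok=F), VALIDATE:-, TRANSFORM:-, EMIT:-] out:-; in:P1
Tick 2: [PARSE:P2(v=19,ok=F), VALIDATE:P1(v=18,ok=F), TRANSFORM:-, EMIT:-] out:-; in:P2
Tick 3: [PARSE:P3(v=14,ok=F), VALIDATE:P2(v=19,ok=F), TRANSFORM:P1(v=0,ok=F), EMIT:-] out:-; in:P3
Tick 4: [PARSE:-, VALIDATE:P3(v=14,ok=F), TRANSFORM:P2(v=0,ok=F), EMIT:P1(v=0,ok=F)] out:-; in:-
Tick 5: [PARSE:-, VALIDATE:-, TRANSFORM:P3(v=0,ok=F), EMIT:P2(v=0,ok=F)] out:P1(v=0); in:-
Tick 6: [PARSE:-, VALIDATE:-, TRANSFORM:-, EMIT:P3(v=0,ok=F)] out:P2(v=0); in:-
Tick 7: [PARSE:-, VALIDATE:-, TRANSFORM:-, EMIT:-] out:P3(v=0); in:-
P3: arrives tick 3, valid=False (id=3, id%4=3), emit tick 7, final value 0

Answer: 7 0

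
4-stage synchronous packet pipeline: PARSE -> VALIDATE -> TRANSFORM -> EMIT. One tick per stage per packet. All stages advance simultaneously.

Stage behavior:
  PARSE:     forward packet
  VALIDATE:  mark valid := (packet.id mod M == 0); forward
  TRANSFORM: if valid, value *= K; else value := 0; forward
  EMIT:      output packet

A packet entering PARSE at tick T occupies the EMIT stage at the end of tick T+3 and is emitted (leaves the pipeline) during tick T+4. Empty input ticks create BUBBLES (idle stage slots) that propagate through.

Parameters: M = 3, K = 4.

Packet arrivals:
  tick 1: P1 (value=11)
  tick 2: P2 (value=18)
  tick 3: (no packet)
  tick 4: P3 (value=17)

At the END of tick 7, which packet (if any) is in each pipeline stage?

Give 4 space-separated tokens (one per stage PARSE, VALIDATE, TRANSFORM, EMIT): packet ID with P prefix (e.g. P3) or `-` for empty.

Tick 1: [PARSE:P1(v=11,ok=F), VALIDATE:-, TRANSFORM:-, EMIT:-] out:-; in:P1
Tick 2: [PARSE:P2(v=18,ok=F), VALIDATE:P1(v=11,ok=F), TRANSFORM:-, EMIT:-] out:-; in:P2
Tick 3: [PARSE:-, VALIDATE:P2(v=18,ok=F), TRANSFORM:P1(v=0,ok=F), EMIT:-] out:-; in:-
Tick 4: [PARSE:P3(v=17,ok=F), VALIDATE:-, TRANSFORM:P2(v=0,ok=F), EMIT:P1(v=0,ok=F)] out:-; in:P3
Tick 5: [PARSE:-, VALIDATE:P3(v=17,ok=T), TRANSFORM:-, EMIT:P2(v=0,ok=F)] out:P1(v=0); in:-
Tick 6: [PARSE:-, VALIDATE:-, TRANSFORM:P3(v=68,ok=T), EMIT:-] out:P2(v=0); in:-
Tick 7: [PARSE:-, VALIDATE:-, TRANSFORM:-, EMIT:P3(v=68,ok=T)] out:-; in:-
At end of tick 7: ['-', '-', '-', 'P3']

Answer: - - - P3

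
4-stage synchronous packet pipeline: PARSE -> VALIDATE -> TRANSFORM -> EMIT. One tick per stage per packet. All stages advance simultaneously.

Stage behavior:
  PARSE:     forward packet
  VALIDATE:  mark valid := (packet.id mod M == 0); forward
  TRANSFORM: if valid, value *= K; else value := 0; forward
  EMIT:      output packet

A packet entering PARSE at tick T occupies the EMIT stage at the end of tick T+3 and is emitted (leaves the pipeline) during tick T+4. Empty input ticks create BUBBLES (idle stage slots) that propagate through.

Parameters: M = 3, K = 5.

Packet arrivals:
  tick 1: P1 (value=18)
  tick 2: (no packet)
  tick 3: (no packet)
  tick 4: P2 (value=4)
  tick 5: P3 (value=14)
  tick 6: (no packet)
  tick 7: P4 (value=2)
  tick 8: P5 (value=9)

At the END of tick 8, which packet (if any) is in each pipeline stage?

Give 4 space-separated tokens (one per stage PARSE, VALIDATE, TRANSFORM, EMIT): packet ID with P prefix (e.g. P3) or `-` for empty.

Tick 1: [PARSE:P1(v=18,ok=F), VALIDATE:-, TRANSFORM:-, EMIT:-] out:-; in:P1
Tick 2: [PARSE:-, VALIDATE:P1(v=18,ok=F), TRANSFORM:-, EMIT:-] out:-; in:-
Tick 3: [PARSE:-, VALIDATE:-, TRANSFORM:P1(v=0,ok=F), EMIT:-] out:-; in:-
Tick 4: [PARSE:P2(v=4,ok=F), VALIDATE:-, TRANSFORM:-, EMIT:P1(v=0,ok=F)] out:-; in:P2
Tick 5: [PARSE:P3(v=14,ok=F), VALIDATE:P2(v=4,ok=F), TRANSFORM:-, EMIT:-] out:P1(v=0); in:P3
Tick 6: [PARSE:-, VALIDATE:P3(v=14,ok=T), TRANSFORM:P2(v=0,ok=F), EMIT:-] out:-; in:-
Tick 7: [PARSE:P4(v=2,ok=F), VALIDATE:-, TRANSFORM:P3(v=70,ok=T), EMIT:P2(v=0,ok=F)] out:-; in:P4
Tick 8: [PARSE:P5(v=9,ok=F), VALIDATE:P4(v=2,ok=F), TRANSFORM:-, EMIT:P3(v=70,ok=T)] out:P2(v=0); in:P5
At end of tick 8: ['P5', 'P4', '-', 'P3']

Answer: P5 P4 - P3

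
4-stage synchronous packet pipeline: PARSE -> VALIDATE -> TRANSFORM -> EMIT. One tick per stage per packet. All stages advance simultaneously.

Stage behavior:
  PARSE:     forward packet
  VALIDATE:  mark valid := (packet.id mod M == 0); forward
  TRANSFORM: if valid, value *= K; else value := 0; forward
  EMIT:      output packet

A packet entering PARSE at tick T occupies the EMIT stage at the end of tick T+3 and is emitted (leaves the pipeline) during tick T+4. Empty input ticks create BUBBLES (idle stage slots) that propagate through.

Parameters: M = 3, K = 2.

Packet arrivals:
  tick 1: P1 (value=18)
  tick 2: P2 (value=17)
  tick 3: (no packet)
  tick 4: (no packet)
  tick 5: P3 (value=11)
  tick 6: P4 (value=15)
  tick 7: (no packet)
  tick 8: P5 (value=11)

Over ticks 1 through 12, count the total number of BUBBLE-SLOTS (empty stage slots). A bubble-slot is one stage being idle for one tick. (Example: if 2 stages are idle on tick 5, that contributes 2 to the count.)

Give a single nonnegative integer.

Tick 1: [PARSE:P1(v=18,ok=F), VALIDATE:-, TRANSFORM:-, EMIT:-] out:-; bubbles=3
Tick 2: [PARSE:P2(v=17,ok=F), VALIDATE:P1(v=18,ok=F), TRANSFORM:-, EMIT:-] out:-; bubbles=2
Tick 3: [PARSE:-, VALIDATE:P2(v=17,ok=F), TRANSFORM:P1(v=0,ok=F), EMIT:-] out:-; bubbles=2
Tick 4: [PARSE:-, VALIDATE:-, TRANSFORM:P2(v=0,ok=F), EMIT:P1(v=0,ok=F)] out:-; bubbles=2
Tick 5: [PARSE:P3(v=11,ok=F), VALIDATE:-, TRANSFORM:-, EMIT:P2(v=0,ok=F)] out:P1(v=0); bubbles=2
Tick 6: [PARSE:P4(v=15,ok=F), VALIDATE:P3(v=11,ok=T), TRANSFORM:-, EMIT:-] out:P2(v=0); bubbles=2
Tick 7: [PARSE:-, VALIDATE:P4(v=15,ok=F), TRANSFORM:P3(v=22,ok=T), EMIT:-] out:-; bubbles=2
Tick 8: [PARSE:P5(v=11,ok=F), VALIDATE:-, TRANSFORM:P4(v=0,ok=F), EMIT:P3(v=22,ok=T)] out:-; bubbles=1
Tick 9: [PARSE:-, VALIDATE:P5(v=11,ok=F), TRANSFORM:-, EMIT:P4(v=0,ok=F)] out:P3(v=22); bubbles=2
Tick 10: [PARSE:-, VALIDATE:-, TRANSFORM:P5(v=0,ok=F), EMIT:-] out:P4(v=0); bubbles=3
Tick 11: [PARSE:-, VALIDATE:-, TRANSFORM:-, EMIT:P5(v=0,ok=F)] out:-; bubbles=3
Tick 12: [PARSE:-, VALIDATE:-, TRANSFORM:-, EMIT:-] out:P5(v=0); bubbles=4
Total bubble-slots: 28

Answer: 28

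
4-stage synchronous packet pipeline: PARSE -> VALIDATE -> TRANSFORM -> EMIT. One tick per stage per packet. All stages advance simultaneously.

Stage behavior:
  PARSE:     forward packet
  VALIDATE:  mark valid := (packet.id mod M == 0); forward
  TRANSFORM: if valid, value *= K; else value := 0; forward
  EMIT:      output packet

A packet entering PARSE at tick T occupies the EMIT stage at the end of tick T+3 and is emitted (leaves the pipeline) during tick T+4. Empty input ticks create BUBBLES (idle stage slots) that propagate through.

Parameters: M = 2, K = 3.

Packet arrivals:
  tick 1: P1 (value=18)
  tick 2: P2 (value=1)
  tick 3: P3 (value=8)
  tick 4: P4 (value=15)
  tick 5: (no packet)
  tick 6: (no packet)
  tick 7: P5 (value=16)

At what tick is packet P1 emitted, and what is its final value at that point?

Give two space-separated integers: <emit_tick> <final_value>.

Tick 1: [PARSE:P1(v=18,ok=F), VALIDATE:-, TRANSFORM:-, EMIT:-] out:-; in:P1
Tick 2: [PARSE:P2(v=1,ok=F), VALIDATE:P1(v=18,ok=F), TRANSFORM:-, EMIT:-] out:-; in:P2
Tick 3: [PARSE:P3(v=8,ok=F), VALIDATE:P2(v=1,ok=T), TRANSFORM:P1(v=0,ok=F), EMIT:-] out:-; in:P3
Tick 4: [PARSE:P4(v=15,ok=F), VALIDATE:P3(v=8,ok=F), TRANSFORM:P2(v=3,ok=T), EMIT:P1(v=0,ok=F)] out:-; in:P4
Tick 5: [PARSE:-, VALIDATE:P4(v=15,ok=T), TRANSFORM:P3(v=0,ok=F), EMIT:P2(v=3,ok=T)] out:P1(v=0); in:-
Tick 6: [PARSE:-, VALIDATE:-, TRANSFORM:P4(v=45,ok=T), EMIT:P3(v=0,ok=F)] out:P2(v=3); in:-
Tick 7: [PARSE:P5(v=16,ok=F), VALIDATE:-, TRANSFORM:-, EMIT:P4(v=45,ok=T)] out:P3(v=0); in:P5
Tick 8: [PARSE:-, VALIDATE:P5(v=16,ok=F), TRANSFORM:-, EMIT:-] out:P4(v=45); in:-
Tick 9: [PARSE:-, VALIDATE:-, TRANSFORM:P5(v=0,ok=F), EMIT:-] out:-; in:-
Tick 10: [PARSE:-, VALIDATE:-, TRANSFORM:-, EMIT:P5(v=0,ok=F)] out:-; in:-
Tick 11: [PARSE:-, VALIDATE:-, TRANSFORM:-, EMIT:-] out:P5(v=0); in:-
P1: arrives tick 1, valid=False (id=1, id%2=1), emit tick 5, final value 0

Answer: 5 0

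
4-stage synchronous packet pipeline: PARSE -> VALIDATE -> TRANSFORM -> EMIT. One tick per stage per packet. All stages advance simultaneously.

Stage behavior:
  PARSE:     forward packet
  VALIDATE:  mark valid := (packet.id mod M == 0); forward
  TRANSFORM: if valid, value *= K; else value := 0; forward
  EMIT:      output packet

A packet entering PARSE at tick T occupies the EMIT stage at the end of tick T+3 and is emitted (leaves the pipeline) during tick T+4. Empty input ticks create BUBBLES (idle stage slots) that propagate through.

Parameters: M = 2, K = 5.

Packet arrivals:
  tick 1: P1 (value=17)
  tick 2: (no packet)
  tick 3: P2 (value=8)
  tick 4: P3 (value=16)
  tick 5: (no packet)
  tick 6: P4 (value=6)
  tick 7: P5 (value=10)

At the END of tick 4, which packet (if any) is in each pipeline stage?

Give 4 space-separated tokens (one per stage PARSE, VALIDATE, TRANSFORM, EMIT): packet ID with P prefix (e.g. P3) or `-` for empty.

Tick 1: [PARSE:P1(v=17,ok=F), VALIDATE:-, TRANSFORM:-, EMIT:-] out:-; in:P1
Tick 2: [PARSE:-, VALIDATE:P1(v=17,ok=F), TRANSFORM:-, EMIT:-] out:-; in:-
Tick 3: [PARSE:P2(v=8,ok=F), VALIDATE:-, TRANSFORM:P1(v=0,ok=F), EMIT:-] out:-; in:P2
Tick 4: [PARSE:P3(v=16,ok=F), VALIDATE:P2(v=8,ok=T), TRANSFORM:-, EMIT:P1(v=0,ok=F)] out:-; in:P3
At end of tick 4: ['P3', 'P2', '-', 'P1']

Answer: P3 P2 - P1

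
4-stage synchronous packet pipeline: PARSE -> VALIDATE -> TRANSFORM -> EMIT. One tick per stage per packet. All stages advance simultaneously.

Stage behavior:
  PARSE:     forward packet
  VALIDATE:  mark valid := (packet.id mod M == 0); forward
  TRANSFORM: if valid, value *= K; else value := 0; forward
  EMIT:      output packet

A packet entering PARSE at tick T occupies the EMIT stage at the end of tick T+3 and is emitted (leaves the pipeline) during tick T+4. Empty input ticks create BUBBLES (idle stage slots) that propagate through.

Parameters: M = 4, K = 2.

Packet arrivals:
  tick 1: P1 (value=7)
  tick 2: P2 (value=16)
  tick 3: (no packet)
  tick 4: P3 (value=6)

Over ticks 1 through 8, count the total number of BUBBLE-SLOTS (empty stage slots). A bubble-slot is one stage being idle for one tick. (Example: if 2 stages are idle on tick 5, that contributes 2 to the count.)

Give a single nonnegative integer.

Answer: 20

Derivation:
Tick 1: [PARSE:P1(v=7,ok=F), VALIDATE:-, TRANSFORM:-, EMIT:-] out:-; bubbles=3
Tick 2: [PARSE:P2(v=16,ok=F), VALIDATE:P1(v=7,ok=F), TRANSFORM:-, EMIT:-] out:-; bubbles=2
Tick 3: [PARSE:-, VALIDATE:P2(v=16,ok=F), TRANSFORM:P1(v=0,ok=F), EMIT:-] out:-; bubbles=2
Tick 4: [PARSE:P3(v=6,ok=F), VALIDATE:-, TRANSFORM:P2(v=0,ok=F), EMIT:P1(v=0,ok=F)] out:-; bubbles=1
Tick 5: [PARSE:-, VALIDATE:P3(v=6,ok=F), TRANSFORM:-, EMIT:P2(v=0,ok=F)] out:P1(v=0); bubbles=2
Tick 6: [PARSE:-, VALIDATE:-, TRANSFORM:P3(v=0,ok=F), EMIT:-] out:P2(v=0); bubbles=3
Tick 7: [PARSE:-, VALIDATE:-, TRANSFORM:-, EMIT:P3(v=0,ok=F)] out:-; bubbles=3
Tick 8: [PARSE:-, VALIDATE:-, TRANSFORM:-, EMIT:-] out:P3(v=0); bubbles=4
Total bubble-slots: 20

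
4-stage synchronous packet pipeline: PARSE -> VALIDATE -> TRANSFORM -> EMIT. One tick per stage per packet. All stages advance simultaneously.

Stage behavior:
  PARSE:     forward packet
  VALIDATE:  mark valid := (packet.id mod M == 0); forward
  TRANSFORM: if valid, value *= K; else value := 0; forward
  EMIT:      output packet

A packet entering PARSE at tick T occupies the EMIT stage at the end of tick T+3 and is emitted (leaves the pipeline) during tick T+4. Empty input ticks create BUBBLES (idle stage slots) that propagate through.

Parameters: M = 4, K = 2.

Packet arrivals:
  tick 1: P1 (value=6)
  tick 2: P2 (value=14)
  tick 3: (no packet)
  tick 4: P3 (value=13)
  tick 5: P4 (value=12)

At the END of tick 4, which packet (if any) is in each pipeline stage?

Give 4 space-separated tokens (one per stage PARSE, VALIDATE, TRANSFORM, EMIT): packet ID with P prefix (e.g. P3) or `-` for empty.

Tick 1: [PARSE:P1(v=6,ok=F), VALIDATE:-, TRANSFORM:-, EMIT:-] out:-; in:P1
Tick 2: [PARSE:P2(v=14,ok=F), VALIDATE:P1(v=6,ok=F), TRANSFORM:-, EMIT:-] out:-; in:P2
Tick 3: [PARSE:-, VALIDATE:P2(v=14,ok=F), TRANSFORM:P1(v=0,ok=F), EMIT:-] out:-; in:-
Tick 4: [PARSE:P3(v=13,ok=F), VALIDATE:-, TRANSFORM:P2(v=0,ok=F), EMIT:P1(v=0,ok=F)] out:-; in:P3
At end of tick 4: ['P3', '-', 'P2', 'P1']

Answer: P3 - P2 P1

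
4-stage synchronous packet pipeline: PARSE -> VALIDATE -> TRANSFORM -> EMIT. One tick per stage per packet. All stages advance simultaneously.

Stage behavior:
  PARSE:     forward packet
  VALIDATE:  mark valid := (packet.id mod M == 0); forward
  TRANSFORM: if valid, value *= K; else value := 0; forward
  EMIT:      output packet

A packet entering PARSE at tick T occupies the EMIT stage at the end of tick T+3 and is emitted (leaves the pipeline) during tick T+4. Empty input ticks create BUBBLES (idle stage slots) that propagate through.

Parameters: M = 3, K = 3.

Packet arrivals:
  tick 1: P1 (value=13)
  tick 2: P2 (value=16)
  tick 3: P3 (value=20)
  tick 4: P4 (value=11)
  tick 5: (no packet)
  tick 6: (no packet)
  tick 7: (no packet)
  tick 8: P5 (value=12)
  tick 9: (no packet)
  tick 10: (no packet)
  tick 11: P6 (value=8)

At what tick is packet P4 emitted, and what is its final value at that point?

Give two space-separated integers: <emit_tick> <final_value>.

Tick 1: [PARSE:P1(v=13,ok=F), VALIDATE:-, TRANSFORM:-, EMIT:-] out:-; in:P1
Tick 2: [PARSE:P2(v=16,ok=F), VALIDATE:P1(v=13,ok=F), TRANSFORM:-, EMIT:-] out:-; in:P2
Tick 3: [PARSE:P3(v=20,ok=F), VALIDATE:P2(v=16,ok=F), TRANSFORM:P1(v=0,ok=F), EMIT:-] out:-; in:P3
Tick 4: [PARSE:P4(v=11,ok=F), VALIDATE:P3(v=20,ok=T), TRANSFORM:P2(v=0,ok=F), EMIT:P1(v=0,ok=F)] out:-; in:P4
Tick 5: [PARSE:-, VALIDATE:P4(v=11,ok=F), TRANSFORM:P3(v=60,ok=T), EMIT:P2(v=0,ok=F)] out:P1(v=0); in:-
Tick 6: [PARSE:-, VALIDATE:-, TRANSFORM:P4(v=0,ok=F), EMIT:P3(v=60,ok=T)] out:P2(v=0); in:-
Tick 7: [PARSE:-, VALIDATE:-, TRANSFORM:-, EMIT:P4(v=0,ok=F)] out:P3(v=60); in:-
Tick 8: [PARSE:P5(v=12,ok=F), VALIDATE:-, TRANSFORM:-, EMIT:-] out:P4(v=0); in:P5
Tick 9: [PARSE:-, VALIDATE:P5(v=12,ok=F), TRANSFORM:-, EMIT:-] out:-; in:-
Tick 10: [PARSE:-, VALIDATE:-, TRANSFORM:P5(v=0,ok=F), EMIT:-] out:-; in:-
Tick 11: [PARSE:P6(v=8,ok=F), VALIDATE:-, TRANSFORM:-, EMIT:P5(v=0,ok=F)] out:-; in:P6
Tick 12: [PARSE:-, VALIDATE:P6(v=8,ok=T), TRANSFORM:-, EMIT:-] out:P5(v=0); in:-
Tick 13: [PARSE:-, VALIDATE:-, TRANSFORM:P6(v=24,ok=T), EMIT:-] out:-; in:-
Tick 14: [PARSE:-, VALIDATE:-, TRANSFORM:-, EMIT:P6(v=24,ok=T)] out:-; in:-
Tick 15: [PARSE:-, VALIDATE:-, TRANSFORM:-, EMIT:-] out:P6(v=24); in:-
P4: arrives tick 4, valid=False (id=4, id%3=1), emit tick 8, final value 0

Answer: 8 0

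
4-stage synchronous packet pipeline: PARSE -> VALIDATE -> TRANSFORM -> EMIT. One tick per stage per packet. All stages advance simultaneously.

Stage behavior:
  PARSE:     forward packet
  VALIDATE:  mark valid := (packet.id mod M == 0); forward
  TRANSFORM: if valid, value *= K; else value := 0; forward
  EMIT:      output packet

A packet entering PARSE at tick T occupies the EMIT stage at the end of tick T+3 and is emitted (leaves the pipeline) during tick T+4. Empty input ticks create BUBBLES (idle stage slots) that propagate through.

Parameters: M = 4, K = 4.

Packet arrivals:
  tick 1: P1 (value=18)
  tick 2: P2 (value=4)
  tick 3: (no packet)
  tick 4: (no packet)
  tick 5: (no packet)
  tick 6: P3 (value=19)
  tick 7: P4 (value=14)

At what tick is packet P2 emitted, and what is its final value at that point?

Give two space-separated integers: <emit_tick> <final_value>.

Tick 1: [PARSE:P1(v=18,ok=F), VALIDATE:-, TRANSFORM:-, EMIT:-] out:-; in:P1
Tick 2: [PARSE:P2(v=4,ok=F), VALIDATE:P1(v=18,ok=F), TRANSFORM:-, EMIT:-] out:-; in:P2
Tick 3: [PARSE:-, VALIDATE:P2(v=4,ok=F), TRANSFORM:P1(v=0,ok=F), EMIT:-] out:-; in:-
Tick 4: [PARSE:-, VALIDATE:-, TRANSFORM:P2(v=0,ok=F), EMIT:P1(v=0,ok=F)] out:-; in:-
Tick 5: [PARSE:-, VALIDATE:-, TRANSFORM:-, EMIT:P2(v=0,ok=F)] out:P1(v=0); in:-
Tick 6: [PARSE:P3(v=19,ok=F), VALIDATE:-, TRANSFORM:-, EMIT:-] out:P2(v=0); in:P3
Tick 7: [PARSE:P4(v=14,ok=F), VALIDATE:P3(v=19,ok=F), TRANSFORM:-, EMIT:-] out:-; in:P4
Tick 8: [PARSE:-, VALIDATE:P4(v=14,ok=T), TRANSFORM:P3(v=0,ok=F), EMIT:-] out:-; in:-
Tick 9: [PARSE:-, VALIDATE:-, TRANSFORM:P4(v=56,ok=T), EMIT:P3(v=0,ok=F)] out:-; in:-
Tick 10: [PARSE:-, VALIDATE:-, TRANSFORM:-, EMIT:P4(v=56,ok=T)] out:P3(v=0); in:-
Tick 11: [PARSE:-, VALIDATE:-, TRANSFORM:-, EMIT:-] out:P4(v=56); in:-
P2: arrives tick 2, valid=False (id=2, id%4=2), emit tick 6, final value 0

Answer: 6 0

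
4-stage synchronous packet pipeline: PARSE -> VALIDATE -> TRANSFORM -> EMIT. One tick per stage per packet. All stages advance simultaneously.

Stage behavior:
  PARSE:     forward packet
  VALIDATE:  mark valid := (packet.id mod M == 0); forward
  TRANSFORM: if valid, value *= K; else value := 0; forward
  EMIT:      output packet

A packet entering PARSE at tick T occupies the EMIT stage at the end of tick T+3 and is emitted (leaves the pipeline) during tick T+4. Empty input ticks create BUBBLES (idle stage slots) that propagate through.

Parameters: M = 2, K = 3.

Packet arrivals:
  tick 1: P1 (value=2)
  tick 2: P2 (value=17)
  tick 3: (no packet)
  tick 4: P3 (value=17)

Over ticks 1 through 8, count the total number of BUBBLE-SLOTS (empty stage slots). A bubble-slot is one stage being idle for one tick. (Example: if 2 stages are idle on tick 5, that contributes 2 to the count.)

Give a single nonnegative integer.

Answer: 20

Derivation:
Tick 1: [PARSE:P1(v=2,ok=F), VALIDATE:-, TRANSFORM:-, EMIT:-] out:-; bubbles=3
Tick 2: [PARSE:P2(v=17,ok=F), VALIDATE:P1(v=2,ok=F), TRANSFORM:-, EMIT:-] out:-; bubbles=2
Tick 3: [PARSE:-, VALIDATE:P2(v=17,ok=T), TRANSFORM:P1(v=0,ok=F), EMIT:-] out:-; bubbles=2
Tick 4: [PARSE:P3(v=17,ok=F), VALIDATE:-, TRANSFORM:P2(v=51,ok=T), EMIT:P1(v=0,ok=F)] out:-; bubbles=1
Tick 5: [PARSE:-, VALIDATE:P3(v=17,ok=F), TRANSFORM:-, EMIT:P2(v=51,ok=T)] out:P1(v=0); bubbles=2
Tick 6: [PARSE:-, VALIDATE:-, TRANSFORM:P3(v=0,ok=F), EMIT:-] out:P2(v=51); bubbles=3
Tick 7: [PARSE:-, VALIDATE:-, TRANSFORM:-, EMIT:P3(v=0,ok=F)] out:-; bubbles=3
Tick 8: [PARSE:-, VALIDATE:-, TRANSFORM:-, EMIT:-] out:P3(v=0); bubbles=4
Total bubble-slots: 20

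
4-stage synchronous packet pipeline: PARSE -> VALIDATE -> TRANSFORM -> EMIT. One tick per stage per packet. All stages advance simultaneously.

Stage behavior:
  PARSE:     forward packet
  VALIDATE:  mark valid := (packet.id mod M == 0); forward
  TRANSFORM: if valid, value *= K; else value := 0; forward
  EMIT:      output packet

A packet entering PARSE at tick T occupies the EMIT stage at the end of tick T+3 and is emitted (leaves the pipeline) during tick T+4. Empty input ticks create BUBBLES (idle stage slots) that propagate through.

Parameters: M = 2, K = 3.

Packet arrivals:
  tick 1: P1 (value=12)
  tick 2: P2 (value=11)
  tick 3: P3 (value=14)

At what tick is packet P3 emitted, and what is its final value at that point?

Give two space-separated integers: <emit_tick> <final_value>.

Tick 1: [PARSE:P1(v=12,ok=F), VALIDATE:-, TRANSFORM:-, EMIT:-] out:-; in:P1
Tick 2: [PARSE:P2(v=11,ok=F), VALIDATE:P1(v=12,ok=F), TRANSFORM:-, EMIT:-] out:-; in:P2
Tick 3: [PARSE:P3(v=14,ok=F), VALIDATE:P2(v=11,ok=T), TRANSFORM:P1(v=0,ok=F), EMIT:-] out:-; in:P3
Tick 4: [PARSE:-, VALIDATE:P3(v=14,ok=F), TRANSFORM:P2(v=33,ok=T), EMIT:P1(v=0,ok=F)] out:-; in:-
Tick 5: [PARSE:-, VALIDATE:-, TRANSFORM:P3(v=0,ok=F), EMIT:P2(v=33,ok=T)] out:P1(v=0); in:-
Tick 6: [PARSE:-, VALIDATE:-, TRANSFORM:-, EMIT:P3(v=0,ok=F)] out:P2(v=33); in:-
Tick 7: [PARSE:-, VALIDATE:-, TRANSFORM:-, EMIT:-] out:P3(v=0); in:-
P3: arrives tick 3, valid=False (id=3, id%2=1), emit tick 7, final value 0

Answer: 7 0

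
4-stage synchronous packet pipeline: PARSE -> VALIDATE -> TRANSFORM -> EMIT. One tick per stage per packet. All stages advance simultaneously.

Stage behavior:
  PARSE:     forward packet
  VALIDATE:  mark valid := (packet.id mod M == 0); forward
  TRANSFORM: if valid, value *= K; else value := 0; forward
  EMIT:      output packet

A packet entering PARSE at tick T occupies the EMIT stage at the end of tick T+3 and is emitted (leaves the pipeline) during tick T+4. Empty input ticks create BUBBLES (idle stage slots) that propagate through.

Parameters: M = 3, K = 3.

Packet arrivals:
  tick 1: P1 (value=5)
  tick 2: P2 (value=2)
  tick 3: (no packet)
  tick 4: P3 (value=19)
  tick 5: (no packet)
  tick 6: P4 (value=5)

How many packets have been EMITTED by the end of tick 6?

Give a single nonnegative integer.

Tick 1: [PARSE:P1(v=5,ok=F), VALIDATE:-, TRANSFORM:-, EMIT:-] out:-; in:P1
Tick 2: [PARSE:P2(v=2,ok=F), VALIDATE:P1(v=5,ok=F), TRANSFORM:-, EMIT:-] out:-; in:P2
Tick 3: [PARSE:-, VALIDATE:P2(v=2,ok=F), TRANSFORM:P1(v=0,ok=F), EMIT:-] out:-; in:-
Tick 4: [PARSE:P3(v=19,ok=F), VALIDATE:-, TRANSFORM:P2(v=0,ok=F), EMIT:P1(v=0,ok=F)] out:-; in:P3
Tick 5: [PARSE:-, VALIDATE:P3(v=19,ok=T), TRANSFORM:-, EMIT:P2(v=0,ok=F)] out:P1(v=0); in:-
Tick 6: [PARSE:P4(v=5,ok=F), VALIDATE:-, TRANSFORM:P3(v=57,ok=T), EMIT:-] out:P2(v=0); in:P4
Emitted by tick 6: ['P1', 'P2']

Answer: 2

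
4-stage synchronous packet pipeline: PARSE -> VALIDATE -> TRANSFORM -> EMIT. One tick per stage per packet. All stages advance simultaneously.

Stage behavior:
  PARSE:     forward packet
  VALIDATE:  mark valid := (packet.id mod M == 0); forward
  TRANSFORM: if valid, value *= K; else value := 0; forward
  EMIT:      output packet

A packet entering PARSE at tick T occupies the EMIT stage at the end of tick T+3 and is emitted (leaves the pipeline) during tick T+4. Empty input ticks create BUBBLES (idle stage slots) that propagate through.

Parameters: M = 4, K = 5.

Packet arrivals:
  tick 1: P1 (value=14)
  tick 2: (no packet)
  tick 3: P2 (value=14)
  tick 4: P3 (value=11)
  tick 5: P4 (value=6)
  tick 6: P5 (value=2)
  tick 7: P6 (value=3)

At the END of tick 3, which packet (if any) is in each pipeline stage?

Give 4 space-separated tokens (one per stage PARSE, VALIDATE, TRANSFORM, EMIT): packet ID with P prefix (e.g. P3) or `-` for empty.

Answer: P2 - P1 -

Derivation:
Tick 1: [PARSE:P1(v=14,ok=F), VALIDATE:-, TRANSFORM:-, EMIT:-] out:-; in:P1
Tick 2: [PARSE:-, VALIDATE:P1(v=14,ok=F), TRANSFORM:-, EMIT:-] out:-; in:-
Tick 3: [PARSE:P2(v=14,ok=F), VALIDATE:-, TRANSFORM:P1(v=0,ok=F), EMIT:-] out:-; in:P2
At end of tick 3: ['P2', '-', 'P1', '-']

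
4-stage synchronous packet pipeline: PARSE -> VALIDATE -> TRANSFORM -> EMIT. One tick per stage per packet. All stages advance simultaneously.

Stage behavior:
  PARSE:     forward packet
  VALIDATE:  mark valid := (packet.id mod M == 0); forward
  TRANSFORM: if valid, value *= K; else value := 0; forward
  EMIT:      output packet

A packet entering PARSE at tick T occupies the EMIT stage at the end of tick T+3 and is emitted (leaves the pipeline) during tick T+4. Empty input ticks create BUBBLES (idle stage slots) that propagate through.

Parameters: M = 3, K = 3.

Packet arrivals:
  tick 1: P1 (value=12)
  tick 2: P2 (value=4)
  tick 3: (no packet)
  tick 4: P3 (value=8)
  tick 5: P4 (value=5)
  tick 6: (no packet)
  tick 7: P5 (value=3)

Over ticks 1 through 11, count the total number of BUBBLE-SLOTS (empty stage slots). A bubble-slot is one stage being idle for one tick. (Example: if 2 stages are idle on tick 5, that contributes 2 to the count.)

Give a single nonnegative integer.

Answer: 24

Derivation:
Tick 1: [PARSE:P1(v=12,ok=F), VALIDATE:-, TRANSFORM:-, EMIT:-] out:-; bubbles=3
Tick 2: [PARSE:P2(v=4,ok=F), VALIDATE:P1(v=12,ok=F), TRANSFORM:-, EMIT:-] out:-; bubbles=2
Tick 3: [PARSE:-, VALIDATE:P2(v=4,ok=F), TRANSFORM:P1(v=0,ok=F), EMIT:-] out:-; bubbles=2
Tick 4: [PARSE:P3(v=8,ok=F), VALIDATE:-, TRANSFORM:P2(v=0,ok=F), EMIT:P1(v=0,ok=F)] out:-; bubbles=1
Tick 5: [PARSE:P4(v=5,ok=F), VALIDATE:P3(v=8,ok=T), TRANSFORM:-, EMIT:P2(v=0,ok=F)] out:P1(v=0); bubbles=1
Tick 6: [PARSE:-, VALIDATE:P4(v=5,ok=F), TRANSFORM:P3(v=24,ok=T), EMIT:-] out:P2(v=0); bubbles=2
Tick 7: [PARSE:P5(v=3,ok=F), VALIDATE:-, TRANSFORM:P4(v=0,ok=F), EMIT:P3(v=24,ok=T)] out:-; bubbles=1
Tick 8: [PARSE:-, VALIDATE:P5(v=3,ok=F), TRANSFORM:-, EMIT:P4(v=0,ok=F)] out:P3(v=24); bubbles=2
Tick 9: [PARSE:-, VALIDATE:-, TRANSFORM:P5(v=0,ok=F), EMIT:-] out:P4(v=0); bubbles=3
Tick 10: [PARSE:-, VALIDATE:-, TRANSFORM:-, EMIT:P5(v=0,ok=F)] out:-; bubbles=3
Tick 11: [PARSE:-, VALIDATE:-, TRANSFORM:-, EMIT:-] out:P5(v=0); bubbles=4
Total bubble-slots: 24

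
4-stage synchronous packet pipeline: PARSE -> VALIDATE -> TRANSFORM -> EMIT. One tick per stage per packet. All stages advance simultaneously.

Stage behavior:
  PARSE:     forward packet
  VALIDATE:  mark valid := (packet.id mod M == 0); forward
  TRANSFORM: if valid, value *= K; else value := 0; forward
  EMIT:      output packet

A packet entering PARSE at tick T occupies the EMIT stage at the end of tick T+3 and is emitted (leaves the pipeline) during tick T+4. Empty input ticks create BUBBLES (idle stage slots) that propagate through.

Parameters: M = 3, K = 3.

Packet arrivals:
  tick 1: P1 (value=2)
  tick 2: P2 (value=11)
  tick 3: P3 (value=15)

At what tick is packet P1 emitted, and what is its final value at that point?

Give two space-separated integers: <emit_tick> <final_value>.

Tick 1: [PARSE:P1(v=2,ok=F), VALIDATE:-, TRANSFORM:-, EMIT:-] out:-; in:P1
Tick 2: [PARSE:P2(v=11,ok=F), VALIDATE:P1(v=2,ok=F), TRANSFORM:-, EMIT:-] out:-; in:P2
Tick 3: [PARSE:P3(v=15,ok=F), VALIDATE:P2(v=11,ok=F), TRANSFORM:P1(v=0,ok=F), EMIT:-] out:-; in:P3
Tick 4: [PARSE:-, VALIDATE:P3(v=15,ok=T), TRANSFORM:P2(v=0,ok=F), EMIT:P1(v=0,ok=F)] out:-; in:-
Tick 5: [PARSE:-, VALIDATE:-, TRANSFORM:P3(v=45,ok=T), EMIT:P2(v=0,ok=F)] out:P1(v=0); in:-
Tick 6: [PARSE:-, VALIDATE:-, TRANSFORM:-, EMIT:P3(v=45,ok=T)] out:P2(v=0); in:-
Tick 7: [PARSE:-, VALIDATE:-, TRANSFORM:-, EMIT:-] out:P3(v=45); in:-
P1: arrives tick 1, valid=False (id=1, id%3=1), emit tick 5, final value 0

Answer: 5 0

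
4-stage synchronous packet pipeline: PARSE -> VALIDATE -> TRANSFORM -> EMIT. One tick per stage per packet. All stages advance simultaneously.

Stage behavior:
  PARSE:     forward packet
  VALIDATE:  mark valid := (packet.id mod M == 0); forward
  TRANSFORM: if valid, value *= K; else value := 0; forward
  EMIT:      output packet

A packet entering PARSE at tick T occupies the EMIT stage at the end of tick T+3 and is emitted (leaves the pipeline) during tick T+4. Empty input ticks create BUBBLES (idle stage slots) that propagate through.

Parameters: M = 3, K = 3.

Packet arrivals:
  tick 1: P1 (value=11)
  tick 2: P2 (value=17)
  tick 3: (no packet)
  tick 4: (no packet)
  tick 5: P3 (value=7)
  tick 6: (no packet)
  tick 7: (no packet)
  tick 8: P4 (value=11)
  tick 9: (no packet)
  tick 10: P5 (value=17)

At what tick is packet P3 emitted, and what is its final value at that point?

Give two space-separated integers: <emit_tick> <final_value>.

Answer: 9 21

Derivation:
Tick 1: [PARSE:P1(v=11,ok=F), VALIDATE:-, TRANSFORM:-, EMIT:-] out:-; in:P1
Tick 2: [PARSE:P2(v=17,ok=F), VALIDATE:P1(v=11,ok=F), TRANSFORM:-, EMIT:-] out:-; in:P2
Tick 3: [PARSE:-, VALIDATE:P2(v=17,ok=F), TRANSFORM:P1(v=0,ok=F), EMIT:-] out:-; in:-
Tick 4: [PARSE:-, VALIDATE:-, TRANSFORM:P2(v=0,ok=F), EMIT:P1(v=0,ok=F)] out:-; in:-
Tick 5: [PARSE:P3(v=7,ok=F), VALIDATE:-, TRANSFORM:-, EMIT:P2(v=0,ok=F)] out:P1(v=0); in:P3
Tick 6: [PARSE:-, VALIDATE:P3(v=7,ok=T), TRANSFORM:-, EMIT:-] out:P2(v=0); in:-
Tick 7: [PARSE:-, VALIDATE:-, TRANSFORM:P3(v=21,ok=T), EMIT:-] out:-; in:-
Tick 8: [PARSE:P4(v=11,ok=F), VALIDATE:-, TRANSFORM:-, EMIT:P3(v=21,ok=T)] out:-; in:P4
Tick 9: [PARSE:-, VALIDATE:P4(v=11,ok=F), TRANSFORM:-, EMIT:-] out:P3(v=21); in:-
Tick 10: [PARSE:P5(v=17,ok=F), VALIDATE:-, TRANSFORM:P4(v=0,ok=F), EMIT:-] out:-; in:P5
Tick 11: [PARSE:-, VALIDATE:P5(v=17,ok=F), TRANSFORM:-, EMIT:P4(v=0,ok=F)] out:-; in:-
Tick 12: [PARSE:-, VALIDATE:-, TRANSFORM:P5(v=0,ok=F), EMIT:-] out:P4(v=0); in:-
Tick 13: [PARSE:-, VALIDATE:-, TRANSFORM:-, EMIT:P5(v=0,ok=F)] out:-; in:-
Tick 14: [PARSE:-, VALIDATE:-, TRANSFORM:-, EMIT:-] out:P5(v=0); in:-
P3: arrives tick 5, valid=True (id=3, id%3=0), emit tick 9, final value 21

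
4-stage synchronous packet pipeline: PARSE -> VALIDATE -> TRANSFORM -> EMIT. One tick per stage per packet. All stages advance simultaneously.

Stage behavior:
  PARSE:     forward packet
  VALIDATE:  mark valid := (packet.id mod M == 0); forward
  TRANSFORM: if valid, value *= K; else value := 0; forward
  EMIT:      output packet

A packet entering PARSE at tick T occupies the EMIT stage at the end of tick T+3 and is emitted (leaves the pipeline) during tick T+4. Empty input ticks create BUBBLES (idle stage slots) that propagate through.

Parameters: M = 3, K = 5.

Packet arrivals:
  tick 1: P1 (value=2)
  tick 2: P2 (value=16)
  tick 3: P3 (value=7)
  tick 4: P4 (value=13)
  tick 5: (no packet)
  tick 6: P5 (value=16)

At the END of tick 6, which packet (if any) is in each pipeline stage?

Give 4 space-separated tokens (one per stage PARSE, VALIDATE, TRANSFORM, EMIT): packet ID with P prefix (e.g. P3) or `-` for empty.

Tick 1: [PARSE:P1(v=2,ok=F), VALIDATE:-, TRANSFORM:-, EMIT:-] out:-; in:P1
Tick 2: [PARSE:P2(v=16,ok=F), VALIDATE:P1(v=2,ok=F), TRANSFORM:-, EMIT:-] out:-; in:P2
Tick 3: [PARSE:P3(v=7,ok=F), VALIDATE:P2(v=16,ok=F), TRANSFORM:P1(v=0,ok=F), EMIT:-] out:-; in:P3
Tick 4: [PARSE:P4(v=13,ok=F), VALIDATE:P3(v=7,ok=T), TRANSFORM:P2(v=0,ok=F), EMIT:P1(v=0,ok=F)] out:-; in:P4
Tick 5: [PARSE:-, VALIDATE:P4(v=13,ok=F), TRANSFORM:P3(v=35,ok=T), EMIT:P2(v=0,ok=F)] out:P1(v=0); in:-
Tick 6: [PARSE:P5(v=16,ok=F), VALIDATE:-, TRANSFORM:P4(v=0,ok=F), EMIT:P3(v=35,ok=T)] out:P2(v=0); in:P5
At end of tick 6: ['P5', '-', 'P4', 'P3']

Answer: P5 - P4 P3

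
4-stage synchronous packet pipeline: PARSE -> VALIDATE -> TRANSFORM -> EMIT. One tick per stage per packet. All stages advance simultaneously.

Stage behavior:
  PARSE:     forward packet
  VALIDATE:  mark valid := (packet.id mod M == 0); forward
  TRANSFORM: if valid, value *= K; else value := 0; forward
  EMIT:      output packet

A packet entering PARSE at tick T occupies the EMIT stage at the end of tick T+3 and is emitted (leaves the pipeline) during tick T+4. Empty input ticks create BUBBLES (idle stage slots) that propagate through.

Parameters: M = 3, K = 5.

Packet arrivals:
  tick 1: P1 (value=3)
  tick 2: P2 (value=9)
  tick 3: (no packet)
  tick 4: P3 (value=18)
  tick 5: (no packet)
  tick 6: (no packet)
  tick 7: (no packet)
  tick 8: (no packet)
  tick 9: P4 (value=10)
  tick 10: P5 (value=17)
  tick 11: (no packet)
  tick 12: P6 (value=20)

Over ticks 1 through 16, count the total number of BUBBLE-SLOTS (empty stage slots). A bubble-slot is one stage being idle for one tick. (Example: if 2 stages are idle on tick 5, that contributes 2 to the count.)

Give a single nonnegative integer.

Answer: 40

Derivation:
Tick 1: [PARSE:P1(v=3,ok=F), VALIDATE:-, TRANSFORM:-, EMIT:-] out:-; bubbles=3
Tick 2: [PARSE:P2(v=9,ok=F), VALIDATE:P1(v=3,ok=F), TRANSFORM:-, EMIT:-] out:-; bubbles=2
Tick 3: [PARSE:-, VALIDATE:P2(v=9,ok=F), TRANSFORM:P1(v=0,ok=F), EMIT:-] out:-; bubbles=2
Tick 4: [PARSE:P3(v=18,ok=F), VALIDATE:-, TRANSFORM:P2(v=0,ok=F), EMIT:P1(v=0,ok=F)] out:-; bubbles=1
Tick 5: [PARSE:-, VALIDATE:P3(v=18,ok=T), TRANSFORM:-, EMIT:P2(v=0,ok=F)] out:P1(v=0); bubbles=2
Tick 6: [PARSE:-, VALIDATE:-, TRANSFORM:P3(v=90,ok=T), EMIT:-] out:P2(v=0); bubbles=3
Tick 7: [PARSE:-, VALIDATE:-, TRANSFORM:-, EMIT:P3(v=90,ok=T)] out:-; bubbles=3
Tick 8: [PARSE:-, VALIDATE:-, TRANSFORM:-, EMIT:-] out:P3(v=90); bubbles=4
Tick 9: [PARSE:P4(v=10,ok=F), VALIDATE:-, TRANSFORM:-, EMIT:-] out:-; bubbles=3
Tick 10: [PARSE:P5(v=17,ok=F), VALIDATE:P4(v=10,ok=F), TRANSFORM:-, EMIT:-] out:-; bubbles=2
Tick 11: [PARSE:-, VALIDATE:P5(v=17,ok=F), TRANSFORM:P4(v=0,ok=F), EMIT:-] out:-; bubbles=2
Tick 12: [PARSE:P6(v=20,ok=F), VALIDATE:-, TRANSFORM:P5(v=0,ok=F), EMIT:P4(v=0,ok=F)] out:-; bubbles=1
Tick 13: [PARSE:-, VALIDATE:P6(v=20,ok=T), TRANSFORM:-, EMIT:P5(v=0,ok=F)] out:P4(v=0); bubbles=2
Tick 14: [PARSE:-, VALIDATE:-, TRANSFORM:P6(v=100,ok=T), EMIT:-] out:P5(v=0); bubbles=3
Tick 15: [PARSE:-, VALIDATE:-, TRANSFORM:-, EMIT:P6(v=100,ok=T)] out:-; bubbles=3
Tick 16: [PARSE:-, VALIDATE:-, TRANSFORM:-, EMIT:-] out:P6(v=100); bubbles=4
Total bubble-slots: 40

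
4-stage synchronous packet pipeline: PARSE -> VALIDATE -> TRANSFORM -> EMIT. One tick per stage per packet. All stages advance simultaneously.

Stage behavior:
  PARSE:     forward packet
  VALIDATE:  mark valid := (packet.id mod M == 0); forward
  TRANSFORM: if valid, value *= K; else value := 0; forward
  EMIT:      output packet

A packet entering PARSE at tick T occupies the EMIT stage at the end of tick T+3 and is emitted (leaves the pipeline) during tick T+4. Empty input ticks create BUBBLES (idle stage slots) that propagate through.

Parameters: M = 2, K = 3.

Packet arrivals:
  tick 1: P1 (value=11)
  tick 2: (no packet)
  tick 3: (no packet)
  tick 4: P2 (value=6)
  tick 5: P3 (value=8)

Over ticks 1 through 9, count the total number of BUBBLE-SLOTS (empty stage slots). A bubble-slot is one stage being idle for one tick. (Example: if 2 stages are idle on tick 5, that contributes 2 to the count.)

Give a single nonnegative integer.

Tick 1: [PARSE:P1(v=11,ok=F), VALIDATE:-, TRANSFORM:-, EMIT:-] out:-; bubbles=3
Tick 2: [PARSE:-, VALIDATE:P1(v=11,ok=F), TRANSFORM:-, EMIT:-] out:-; bubbles=3
Tick 3: [PARSE:-, VALIDATE:-, TRANSFORM:P1(v=0,ok=F), EMIT:-] out:-; bubbles=3
Tick 4: [PARSE:P2(v=6,ok=F), VALIDATE:-, TRANSFORM:-, EMIT:P1(v=0,ok=F)] out:-; bubbles=2
Tick 5: [PARSE:P3(v=8,ok=F), VALIDATE:P2(v=6,ok=T), TRANSFORM:-, EMIT:-] out:P1(v=0); bubbles=2
Tick 6: [PARSE:-, VALIDATE:P3(v=8,ok=F), TRANSFORM:P2(v=18,ok=T), EMIT:-] out:-; bubbles=2
Tick 7: [PARSE:-, VALIDATE:-, TRANSFORM:P3(v=0,ok=F), EMIT:P2(v=18,ok=T)] out:-; bubbles=2
Tick 8: [PARSE:-, VALIDATE:-, TRANSFORM:-, EMIT:P3(v=0,ok=F)] out:P2(v=18); bubbles=3
Tick 9: [PARSE:-, VALIDATE:-, TRANSFORM:-, EMIT:-] out:P3(v=0); bubbles=4
Total bubble-slots: 24

Answer: 24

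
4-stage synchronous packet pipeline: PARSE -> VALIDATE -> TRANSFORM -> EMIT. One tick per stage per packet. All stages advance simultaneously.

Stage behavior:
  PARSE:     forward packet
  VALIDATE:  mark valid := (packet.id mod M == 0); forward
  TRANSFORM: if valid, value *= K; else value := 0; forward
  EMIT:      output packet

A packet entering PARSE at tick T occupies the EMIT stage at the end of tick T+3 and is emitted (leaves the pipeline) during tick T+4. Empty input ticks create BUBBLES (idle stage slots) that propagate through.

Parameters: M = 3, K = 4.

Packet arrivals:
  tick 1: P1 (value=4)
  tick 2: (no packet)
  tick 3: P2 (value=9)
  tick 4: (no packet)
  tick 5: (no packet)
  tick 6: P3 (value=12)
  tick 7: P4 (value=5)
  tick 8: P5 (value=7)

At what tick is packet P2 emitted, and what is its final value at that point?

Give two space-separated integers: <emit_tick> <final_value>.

Tick 1: [PARSE:P1(v=4,ok=F), VALIDATE:-, TRANSFORM:-, EMIT:-] out:-; in:P1
Tick 2: [PARSE:-, VALIDATE:P1(v=4,ok=F), TRANSFORM:-, EMIT:-] out:-; in:-
Tick 3: [PARSE:P2(v=9,ok=F), VALIDATE:-, TRANSFORM:P1(v=0,ok=F), EMIT:-] out:-; in:P2
Tick 4: [PARSE:-, VALIDATE:P2(v=9,ok=F), TRANSFORM:-, EMIT:P1(v=0,ok=F)] out:-; in:-
Tick 5: [PARSE:-, VALIDATE:-, TRANSFORM:P2(v=0,ok=F), EMIT:-] out:P1(v=0); in:-
Tick 6: [PARSE:P3(v=12,ok=F), VALIDATE:-, TRANSFORM:-, EMIT:P2(v=0,ok=F)] out:-; in:P3
Tick 7: [PARSE:P4(v=5,ok=F), VALIDATE:P3(v=12,ok=T), TRANSFORM:-, EMIT:-] out:P2(v=0); in:P4
Tick 8: [PARSE:P5(v=7,ok=F), VALIDATE:P4(v=5,ok=F), TRANSFORM:P3(v=48,ok=T), EMIT:-] out:-; in:P5
Tick 9: [PARSE:-, VALIDATE:P5(v=7,ok=F), TRANSFORM:P4(v=0,ok=F), EMIT:P3(v=48,ok=T)] out:-; in:-
Tick 10: [PARSE:-, VALIDATE:-, TRANSFORM:P5(v=0,ok=F), EMIT:P4(v=0,ok=F)] out:P3(v=48); in:-
Tick 11: [PARSE:-, VALIDATE:-, TRANSFORM:-, EMIT:P5(v=0,ok=F)] out:P4(v=0); in:-
Tick 12: [PARSE:-, VALIDATE:-, TRANSFORM:-, EMIT:-] out:P5(v=0); in:-
P2: arrives tick 3, valid=False (id=2, id%3=2), emit tick 7, final value 0

Answer: 7 0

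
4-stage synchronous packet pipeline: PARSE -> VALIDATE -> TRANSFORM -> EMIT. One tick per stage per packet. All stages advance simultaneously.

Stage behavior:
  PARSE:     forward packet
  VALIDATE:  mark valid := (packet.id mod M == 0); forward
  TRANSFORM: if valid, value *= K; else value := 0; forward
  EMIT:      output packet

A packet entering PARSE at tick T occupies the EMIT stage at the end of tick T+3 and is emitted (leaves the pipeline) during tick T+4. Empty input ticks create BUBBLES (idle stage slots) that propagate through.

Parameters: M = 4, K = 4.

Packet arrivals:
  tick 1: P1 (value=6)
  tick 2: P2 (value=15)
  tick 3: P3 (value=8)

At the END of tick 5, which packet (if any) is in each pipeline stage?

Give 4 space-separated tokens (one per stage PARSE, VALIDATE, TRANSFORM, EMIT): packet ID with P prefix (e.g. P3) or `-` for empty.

Answer: - - P3 P2

Derivation:
Tick 1: [PARSE:P1(v=6,ok=F), VALIDATE:-, TRANSFORM:-, EMIT:-] out:-; in:P1
Tick 2: [PARSE:P2(v=15,ok=F), VALIDATE:P1(v=6,ok=F), TRANSFORM:-, EMIT:-] out:-; in:P2
Tick 3: [PARSE:P3(v=8,ok=F), VALIDATE:P2(v=15,ok=F), TRANSFORM:P1(v=0,ok=F), EMIT:-] out:-; in:P3
Tick 4: [PARSE:-, VALIDATE:P3(v=8,ok=F), TRANSFORM:P2(v=0,ok=F), EMIT:P1(v=0,ok=F)] out:-; in:-
Tick 5: [PARSE:-, VALIDATE:-, TRANSFORM:P3(v=0,ok=F), EMIT:P2(v=0,ok=F)] out:P1(v=0); in:-
At end of tick 5: ['-', '-', 'P3', 'P2']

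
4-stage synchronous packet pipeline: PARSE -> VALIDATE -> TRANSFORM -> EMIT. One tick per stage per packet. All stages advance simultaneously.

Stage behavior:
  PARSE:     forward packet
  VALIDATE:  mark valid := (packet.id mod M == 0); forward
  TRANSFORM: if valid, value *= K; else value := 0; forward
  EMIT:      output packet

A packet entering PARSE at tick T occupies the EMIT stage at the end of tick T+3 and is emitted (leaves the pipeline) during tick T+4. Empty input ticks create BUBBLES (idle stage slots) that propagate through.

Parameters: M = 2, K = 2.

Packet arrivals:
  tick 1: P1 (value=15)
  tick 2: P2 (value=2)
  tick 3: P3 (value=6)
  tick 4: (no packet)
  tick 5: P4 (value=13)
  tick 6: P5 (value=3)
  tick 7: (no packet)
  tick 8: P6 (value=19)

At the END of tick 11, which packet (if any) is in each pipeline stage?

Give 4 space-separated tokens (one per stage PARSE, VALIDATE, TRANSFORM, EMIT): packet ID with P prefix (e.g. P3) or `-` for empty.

Answer: - - - P6

Derivation:
Tick 1: [PARSE:P1(v=15,ok=F), VALIDATE:-, TRANSFORM:-, EMIT:-] out:-; in:P1
Tick 2: [PARSE:P2(v=2,ok=F), VALIDATE:P1(v=15,ok=F), TRANSFORM:-, EMIT:-] out:-; in:P2
Tick 3: [PARSE:P3(v=6,ok=F), VALIDATE:P2(v=2,ok=T), TRANSFORM:P1(v=0,ok=F), EMIT:-] out:-; in:P3
Tick 4: [PARSE:-, VALIDATE:P3(v=6,ok=F), TRANSFORM:P2(v=4,ok=T), EMIT:P1(v=0,ok=F)] out:-; in:-
Tick 5: [PARSE:P4(v=13,ok=F), VALIDATE:-, TRANSFORM:P3(v=0,ok=F), EMIT:P2(v=4,ok=T)] out:P1(v=0); in:P4
Tick 6: [PARSE:P5(v=3,ok=F), VALIDATE:P4(v=13,ok=T), TRANSFORM:-, EMIT:P3(v=0,ok=F)] out:P2(v=4); in:P5
Tick 7: [PARSE:-, VALIDATE:P5(v=3,ok=F), TRANSFORM:P4(v=26,ok=T), EMIT:-] out:P3(v=0); in:-
Tick 8: [PARSE:P6(v=19,ok=F), VALIDATE:-, TRANSFORM:P5(v=0,ok=F), EMIT:P4(v=26,ok=T)] out:-; in:P6
Tick 9: [PARSE:-, VALIDATE:P6(v=19,ok=T), TRANSFORM:-, EMIT:P5(v=0,ok=F)] out:P4(v=26); in:-
Tick 10: [PARSE:-, VALIDATE:-, TRANSFORM:P6(v=38,ok=T), EMIT:-] out:P5(v=0); in:-
Tick 11: [PARSE:-, VALIDATE:-, TRANSFORM:-, EMIT:P6(v=38,ok=T)] out:-; in:-
At end of tick 11: ['-', '-', '-', 'P6']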